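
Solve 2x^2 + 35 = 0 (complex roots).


disc = 0^2 - 4*2*35 = 0 - 280 = -280
sqrt(|disc|) = sqrt(280) = 16.7332
Real part = 0/(2*2) = 0
Imag part = 16.7332/(2*2) = 4.1833

0 ± 4.1833i


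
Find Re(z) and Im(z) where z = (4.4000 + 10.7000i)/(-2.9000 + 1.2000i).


Multiply by conjugate: (4.4000 + 10.7000i)(-2.9000 - 1.2000i) / ((-2.9)^2 + 1.2^2)
Numerator real = 4.4*(-2.9) + 10.7*1.2 = 0.08
Numerator imag = 10.7*(-2.9) - 4.4*1.2 = -36.31
Denominator = 9.85
Re(z) = 0.08/9.85 = 0.0081
Im(z) = -36.31/9.85 = -3.6863

Re(z) = 0.0081, Im(z) = -3.6863


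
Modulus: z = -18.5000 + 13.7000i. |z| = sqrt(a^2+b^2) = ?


|z| = sqrt((-18.5)^2 + 13.7^2) = sqrt(342.25 + 187.69) = sqrt(529.94) = 23.0204

|z| = 23.0204


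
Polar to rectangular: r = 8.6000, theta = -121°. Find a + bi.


a = 8.6000*cos(-121°) = 8.6000*(-0.51504) = -4.4293
b = 8.6000*sin(-121°) = 8.6000*(-0.857167) = -7.3716

-4.4293 - 7.3716i


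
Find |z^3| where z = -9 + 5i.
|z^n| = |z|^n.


|z| = sqrt(81+25) = sqrt(106) = 10.2956
|z^3| = |z|^3 = (sqrt(106))^3 = 106*sqrt(106)

|z^3| = 106*sqrt(106) ≈ 1091.3368


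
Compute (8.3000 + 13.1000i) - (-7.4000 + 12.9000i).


Real: 8.3 + 7.4 = 15.7
Imag: 13.1 - 12.9 = 0.2

15.7000 + 0.2000i


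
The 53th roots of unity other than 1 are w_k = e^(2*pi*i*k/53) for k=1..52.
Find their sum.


With w = e^(2*pi*i/53), all 53 of the 53th roots of unity w^0 = 1, w, ..., w^(52) sum to 0: 1 + w + ... + w^(52) = (1 - w^53)/(1 - w) = 0 since w^53 = 1, w ≠ 1.
Removing the root 1: w + w^2 + ... + w^(52) = 0 - 1 = -1

Sum = -1


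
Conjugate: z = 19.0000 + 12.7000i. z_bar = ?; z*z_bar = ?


z_bar = 19.0000 - 12.7000i
z*z_bar = 19^2 + 12.7^2 = 361 + 161.29 = 522.29

z_bar = 19.0000 - 12.7000i, z*z_bar = 522.29


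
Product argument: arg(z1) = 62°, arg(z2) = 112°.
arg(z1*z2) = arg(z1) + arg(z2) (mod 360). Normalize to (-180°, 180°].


arg(z1*z2) = 62° + 112° = 174°
Normalized to (-180°, 180°]: 174°

174°


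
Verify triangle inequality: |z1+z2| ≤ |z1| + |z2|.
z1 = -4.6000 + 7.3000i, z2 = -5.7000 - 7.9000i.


|z1| = sqrt((-4.6)^2 + 7.3^2) = sqrt(74.45) = 8.6284
|z2| = sqrt((-5.7)^2 + (-7.9)^2) = sqrt(94.9) = 9.7417
z1+z2 = -10.3000 - 0.6000i
|z1+z2| = sqrt(106.45) = 10.3175
|z1|+|z2| = 8.6284 + 9.7417 = 18.3701

|z1+z2| = 10.3175 ≤ |z1|+|z2| = 18.3701 (verified)


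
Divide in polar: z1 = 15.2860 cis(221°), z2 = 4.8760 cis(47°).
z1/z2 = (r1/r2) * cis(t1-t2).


r = 15.2860 / 4.8760 = 3.1349
theta = 221° - 47° = 174° = 174° (mod 360)

3.1349 cis(174°)


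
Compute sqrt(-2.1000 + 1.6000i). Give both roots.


|z| = sqrt(4.41+2.56) = 2.6401
sqrt((|z|+a)/2) = sqrt((2.6401+(-2.1))/2) = sqrt(0.2700) = 0.5197
sqrt((|z|-a)/2) = sqrt((2.6401-(-2.1))/2) = sqrt(2.3700) = 1.5395

±(0.5197 + 1.5395i) i.e. 0.5197 + 1.5395i and -0.5197 - 1.5395i


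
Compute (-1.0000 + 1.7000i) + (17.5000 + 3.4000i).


Real: -1 + 17.5 = 16.5
Imag: 1.7 + 3.4 = 5.1

16.5000 + 5.1000i


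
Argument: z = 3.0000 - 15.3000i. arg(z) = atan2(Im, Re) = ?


Re = 3, Im = -15.3
arg = atan2(-15.3, 3) = -78.9063 degrees

arg(z) = -78.9063 degrees


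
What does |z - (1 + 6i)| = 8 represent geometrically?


|z - z0| = r is a circle with center z0 and radius r.
Center = (1, 6), radius = 8

Circle with center (1, 6) and radius 8


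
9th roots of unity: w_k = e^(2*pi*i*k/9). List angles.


The 9th roots of unity are cis(360k/9°) for k=0..8
Angle step = 360/9 = 40°
Primitive root: cis(40°)
Primitive root = 0.7660 + 0.6428i

9 roots at angles: 0°, 40°, 80°, 120°, 160°, 200°, 240°, 280°, 320°


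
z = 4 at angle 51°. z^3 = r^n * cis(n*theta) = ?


r^3 = 4^3 = 64
n*theta = 3*51° = 153° = 153° (mod 360)
a = 64*cos(153°) = -57.0244
b = 64*sin(153°) = 29.0554

64 cis(153°) = -57.0244 + 29.0554i


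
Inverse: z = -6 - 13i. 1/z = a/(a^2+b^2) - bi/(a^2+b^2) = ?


|z|^2 = 36+169 = 205
1/z = (-6 + 13i)/205

1/z = -0.0293 + 0.0634i


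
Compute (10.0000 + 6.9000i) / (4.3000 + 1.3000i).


Conjugate of z2 = 4.3000 - 1.3000i
Numerator: (10.0000 + 6.9000i)(4.3000 - 1.3000i) = 51.9700 + 16.6700i
Denominator: 4.3^2 + 1.3^2 = 20.18
Result = (51.9700 + 16.6700i)/20.18

2.5753 + 0.8261i


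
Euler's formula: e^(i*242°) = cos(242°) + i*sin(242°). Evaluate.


cos(242°) = -0.4695
sin(242°) = -0.8829

e^(i*242°) = -0.4695 - 0.8829i


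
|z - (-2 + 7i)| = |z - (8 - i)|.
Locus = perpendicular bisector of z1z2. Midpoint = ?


Equal distances means the locus is the perpendicular bisector of z1 and z2.
Midpoint = ((-2+8)/2, (7+(-1))/2) = (3.0000, 3.0000)

Perpendicular bisector through (3.0000, 3.0000)


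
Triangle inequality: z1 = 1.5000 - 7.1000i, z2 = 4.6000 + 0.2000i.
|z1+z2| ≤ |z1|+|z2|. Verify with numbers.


|z1| = sqrt(1.5^2 + (-7.1)^2) = sqrt(52.66) = 7.2567
|z2| = sqrt(4.6^2 + 0.2^2) = sqrt(21.2) = 4.6043
z1+z2 = 6.1000 - 6.9000i
|z1+z2| = sqrt(84.82) = 9.2098
|z1|+|z2| = 7.2567 + 4.6043 = 11.8610

|z1+z2| = 9.2098 ≤ |z1|+|z2| = 11.8610 (verified)


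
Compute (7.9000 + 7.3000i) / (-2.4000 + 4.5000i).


Conjugate of z2 = -2.4000 - 4.5000i
Numerator: (7.9000 + 7.3000i)(-2.4000 - 4.5000i) = 13.8900 - 53.0700i
Denominator: (-2.4)^2 + 4.5^2 = 26.01
Result = (13.8900 - 53.0700i)/26.01

0.5340 - 2.0404i


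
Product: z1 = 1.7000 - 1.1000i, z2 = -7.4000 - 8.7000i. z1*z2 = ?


Real = 1.7*(-7.4) - (-1.1)*(-8.7) = -12.58 - 9.57 = -22.15
Imag = 1.7*(-8.7) - (7.4)*(-1.1) = -14.79 + 8.14 = -6.65

-22.1500 - 6.6500i


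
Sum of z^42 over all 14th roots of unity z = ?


The roots are w_k = w^k with w = e^(2*pi*i/14), and (w^k)^42 = (w^42)^k.
So S = 1 + u + u^2 + ... + u^(13) with u = w^42.
42 = 3*14 + 0, so 42 is a multiple of 14 and u = (w^14)^3 = 1.
Every one of the 14 terms equals 1: S = 14

S = 14


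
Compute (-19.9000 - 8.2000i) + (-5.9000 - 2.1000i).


Real: -19.9 - 5.9 = -25.8
Imag: -8.2 - 2.1 = -10.3

-25.8000 - 10.3000i


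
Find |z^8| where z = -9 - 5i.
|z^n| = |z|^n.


|z| = sqrt(81+25) = sqrt(106) = 10.2956
|z^8| = |z|^8 = (sqrt(106))^8 = 106^4 = 126247696

|z^8| = 126247696


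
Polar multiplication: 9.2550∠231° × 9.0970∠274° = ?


r = 9.2550 * 9.0970 = 84.1927
theta = 231° + 274° = 505° = 145° (mod 360)

84.1927 cis(145°)


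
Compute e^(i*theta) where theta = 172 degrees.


cos(172°) = -0.9903
sin(172°) = 0.1392

e^(i*172°) = -0.9903 + 0.1392i


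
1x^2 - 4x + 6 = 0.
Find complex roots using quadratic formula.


disc = (-4)^2 - 4*1*6 = 16 - 24 = -8
sqrt(|disc|) = sqrt(8) = 2.8284
Real part = 4/(2*1) = 2.0000
Imag part = 2.8284/(2*1) = 1.4142

2.0000 ± 1.4142i


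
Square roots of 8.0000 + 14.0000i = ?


|z| = sqrt(64+196) = 16.1245
sqrt((|z|+a)/2) = sqrt((16.1245+8)/2) = sqrt(12.0623) = 3.4731
sqrt((|z|-a)/2) = sqrt((16.1245-8)/2) = sqrt(4.0623) = 2.0155

±(3.4731 + 2.0155i) i.e. 3.4731 + 2.0155i and -3.4731 - 2.0155i


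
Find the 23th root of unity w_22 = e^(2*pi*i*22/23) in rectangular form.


Angle = 360*22/23 = 344.3478°
a = cos(344.3478°) = 0.9629
b = sin(344.3478°) = -0.2698

0.9629 - 0.2698i


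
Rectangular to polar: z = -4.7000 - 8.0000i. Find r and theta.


r = sqrt(22.09+64) = sqrt(86.09) = 9.2785
theta = atan2(-8, -4.7) = -120.4342 degrees

r = 9.2785, theta = -120.4342 degrees


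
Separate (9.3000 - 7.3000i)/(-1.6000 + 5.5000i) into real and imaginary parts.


Multiply by conjugate: (9.3000 - 7.3000i)(-1.6000 - 5.5000i) / ((-1.6)^2 + 5.5^2)
Numerator real = 9.3*(-1.6) - (7.3)*5.5 = -55.03
Numerator imag = -7.3*(-1.6) - 9.3*5.5 = -39.47
Denominator = 32.81
Re(z) = -55.03/32.81 = -1.6772
Im(z) = -39.47/32.81 = -1.2030

Re(z) = -1.6772, Im(z) = -1.2030


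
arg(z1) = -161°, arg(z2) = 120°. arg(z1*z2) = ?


arg(z1*z2) = -161° + 120° = -41°
Normalized to (-180°, 180°]: -41°

-41°


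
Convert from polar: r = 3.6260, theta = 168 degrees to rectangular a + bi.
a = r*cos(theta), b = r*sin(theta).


a = 3.6260*cos(168°) = 3.6260*(-0.97815) = -3.5468
b = 3.6260*sin(168°) = 3.6260*0.20791 = 0.7539

-3.5468 + 0.7539i


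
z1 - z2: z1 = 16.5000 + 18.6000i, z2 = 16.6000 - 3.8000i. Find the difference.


Real: 16.5 - 16.6 = -0.1
Imag: 18.6 + 3.8 = 22.4

-0.1000 + 22.4000i


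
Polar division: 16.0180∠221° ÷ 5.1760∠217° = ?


r = 16.0180 / 5.1760 = 3.0947
theta = 221° - 217° = 4° = 4° (mod 360)

3.0947 cis(4°)


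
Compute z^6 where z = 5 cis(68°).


r^6 = 5^6 = 15625
n*theta = 6*68° = 408° = 48° (mod 360)
a = 15625*cos(48°) = 10455.1657
b = 15625*sin(48°) = 11611.6379

15625 cis(48°) = 10455.1657 + 11611.6379i


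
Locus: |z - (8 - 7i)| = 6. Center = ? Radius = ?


|z - z0| = r is a circle with center z0 and radius r.
Center = (8, -7), radius = 6

Circle with center (8, -7) and radius 6


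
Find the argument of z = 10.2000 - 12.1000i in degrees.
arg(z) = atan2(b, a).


Re = 10.2, Im = -12.1
arg = atan2(-12.1, 10.2) = -49.8699 degrees

arg(z) = -49.8699 degrees


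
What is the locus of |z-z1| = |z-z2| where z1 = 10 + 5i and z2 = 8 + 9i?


Equal distances means the locus is the perpendicular bisector of z1 and z2.
Midpoint = ((10+8)/2, (5+9)/2) = (9.0000, 7.0000)

Perpendicular bisector through (9.0000, 7.0000)


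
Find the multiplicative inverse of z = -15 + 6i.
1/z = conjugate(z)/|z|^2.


|z|^2 = 225+36 = 261
1/z = (-15 - 6i)/261

1/z = -0.0575 - 0.0230i


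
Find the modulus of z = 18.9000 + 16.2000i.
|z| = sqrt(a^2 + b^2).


|z| = sqrt(18.9^2 + 16.2^2) = sqrt(357.21 + 262.44) = sqrt(619.65) = 24.8928

|z| = 24.8928


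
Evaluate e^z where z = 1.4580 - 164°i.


e^1.4580 = 4.2974
cos(-164°) = -0.96126
sin(-164°) = -0.27564
Real = 4.2974*(-0.96126) = -4.1309
Imag = 4.2974*(-0.27564) = -1.1845

-4.1309 - 1.1845i


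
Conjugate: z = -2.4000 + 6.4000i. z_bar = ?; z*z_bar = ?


z_bar = -2.4000 - 6.4000i
z*z_bar = (-2.4)^2 + 6.4^2 = 5.76 + 40.96 = 46.72

z_bar = -2.4000 - 6.4000i, z*z_bar = 46.72


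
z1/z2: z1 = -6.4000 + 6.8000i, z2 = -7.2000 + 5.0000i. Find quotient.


Conjugate of z2 = -7.2000 - 5.0000i
Numerator: (-6.4000 + 6.8000i)(-7.2000 - 5.0000i) = 80.0800 - 16.9600i
Denominator: (-7.2)^2 + 5^2 = 76.84
Result = (80.0800 - 16.9600i)/76.84

1.0422 - 0.2207i


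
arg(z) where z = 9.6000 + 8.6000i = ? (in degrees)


Re = 9.6, Im = 8.6
arg = atan2(8.6, 9.6) = 41.8550 degrees

arg(z) = 41.8550 degrees


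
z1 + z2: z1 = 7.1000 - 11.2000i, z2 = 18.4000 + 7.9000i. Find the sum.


Real: 7.1 + 18.4 = 25.5
Imag: -11.2 + 7.9 = -3.3

25.5000 - 3.3000i


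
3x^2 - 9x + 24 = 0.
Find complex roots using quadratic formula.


disc = (-9)^2 - 4*3*24 = 81 - 288 = -207
sqrt(|disc|) = sqrt(207) = 14.3875
Real part = 9/(2*3) = 1.5000
Imag part = 14.3875/(2*3) = 2.3979

1.5000 ± 2.3979i


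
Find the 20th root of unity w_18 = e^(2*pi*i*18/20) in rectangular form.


Angle = 360*18/20 = 324°
a = cos(324°) = 0.8090
b = sin(324°) = -0.5878

0.8090 - 0.5878i


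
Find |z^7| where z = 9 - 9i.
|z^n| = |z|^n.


|z| = sqrt(81+81) = sqrt(162) = 12.7279
|z^7| = |z|^7 = (sqrt(162))^7 = 162^3 * sqrt(162) = 4251528*sqrt(162)

|z^7| = 4251528*sqrt(162) ≈ 54113117.0257


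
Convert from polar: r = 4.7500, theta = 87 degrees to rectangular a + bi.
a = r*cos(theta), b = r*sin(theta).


a = 4.7500*cos(87°) = 4.7500*0.05234 = 0.2486
b = 4.7500*sin(87°) = 4.7500*0.99863 = 4.7435

0.2486 + 4.7435i


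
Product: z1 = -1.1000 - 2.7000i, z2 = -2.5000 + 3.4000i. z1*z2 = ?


Real = -1.1*(-2.5) - (-2.7)*3.4 = 2.75 - (-9.18) = 11.93
Imag = -1.1*3.4 - (2.5)*(-2.7) = -3.74 + 6.75 = 3.01

11.9300 + 3.0100i


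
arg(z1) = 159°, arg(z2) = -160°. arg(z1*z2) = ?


arg(z1*z2) = 159° - 160° = -1°
Normalized to (-180°, 180°]: -1°

-1°


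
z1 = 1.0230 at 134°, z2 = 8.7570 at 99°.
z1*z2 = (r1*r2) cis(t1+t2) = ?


r = 1.0230 * 8.7570 = 8.9584
theta = 134° + 99° = 233° = 233° (mod 360)

8.9584 cis(233°)


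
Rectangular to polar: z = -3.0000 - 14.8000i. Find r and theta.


r = sqrt(9+219.04) = sqrt(228.04) = 15.1010
theta = atan2(-14.8, -3) = -101.4588 degrees

r = 15.1010, theta = -101.4588 degrees


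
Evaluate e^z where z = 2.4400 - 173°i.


e^2.4400 = 11.4730
cos(-173°) = -0.99255
sin(-173°) = -0.12187
Real = 11.4730*(-0.99255) = -11.3875
Imag = 11.4730*(-0.12187) = -1.3982

-11.3875 - 1.3982i


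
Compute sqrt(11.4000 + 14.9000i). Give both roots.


|z| = sqrt(129.96+222.01) = 18.7609
sqrt((|z|+a)/2) = sqrt((18.7609+11.4)/2) = sqrt(15.0804) = 3.8834
sqrt((|z|-a)/2) = sqrt((18.7609-11.4)/2) = sqrt(3.6804) = 1.9184

±(3.8834 + 1.9184i) i.e. 3.8834 + 1.9184i and -3.8834 - 1.9184i


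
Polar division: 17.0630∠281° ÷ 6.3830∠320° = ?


r = 17.0630 / 6.3830 = 2.6732
theta = 281° - 320° = -39° = 321° (mod 360)

2.6732 cis(321°)


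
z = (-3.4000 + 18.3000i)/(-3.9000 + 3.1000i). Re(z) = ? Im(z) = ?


Multiply by conjugate: (-3.4000 + 18.3000i)(-3.9000 - 3.1000i) / ((-3.9)^2 + 3.1^2)
Numerator real = -3.4*(-3.9) + 18.3*3.1 = 69.99
Numerator imag = 18.3*(-3.9) - (-3.4)*3.1 = -60.83
Denominator = 24.82
Re(z) = 69.99/24.82 = 2.8199
Im(z) = -60.83/24.82 = -2.4508

Re(z) = 2.8199, Im(z) = -2.4508


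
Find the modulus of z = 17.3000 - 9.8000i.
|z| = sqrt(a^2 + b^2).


|z| = sqrt(17.3^2 + (-9.8)^2) = sqrt(299.29 + 96.04) = sqrt(395.33) = 19.8829

|z| = 19.8829


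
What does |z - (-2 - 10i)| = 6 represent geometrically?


|z - z0| = r is a circle with center z0 and radius r.
Center = (-2, -10), radius = 6

Circle with center (-2, -10) and radius 6


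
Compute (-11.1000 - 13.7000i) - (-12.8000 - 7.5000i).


Real: -11.1 + 12.8 = 1.7
Imag: -13.7 + 7.5 = -6.2

1.7000 - 6.2000i


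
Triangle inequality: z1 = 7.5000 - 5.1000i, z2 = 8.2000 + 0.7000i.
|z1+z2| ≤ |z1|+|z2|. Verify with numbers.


|z1| = sqrt(7.5^2 + (-5.1)^2) = sqrt(82.26) = 9.0697
|z2| = sqrt(8.2^2 + 0.7^2) = sqrt(67.73) = 8.2298
z1+z2 = 15.7000 - 4.4000i
|z1+z2| = sqrt(265.85) = 16.3049
|z1|+|z2| = 9.0697 + 8.2298 = 17.2995

|z1+z2| = 16.3049 ≤ |z1|+|z2| = 17.2995 (verified)


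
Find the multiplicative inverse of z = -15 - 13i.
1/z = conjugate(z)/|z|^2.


|z|^2 = 225+169 = 394
1/z = (-15 + 13i)/394

1/z = -0.0381 + 0.0330i


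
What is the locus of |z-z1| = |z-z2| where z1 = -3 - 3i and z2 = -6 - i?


Equal distances means the locus is the perpendicular bisector of z1 and z2.
Midpoint = ((-3+(-6))/2, (-3+(-1))/2) = (-4.5000, -2.0000)

Perpendicular bisector through (-4.5000, -2.0000)


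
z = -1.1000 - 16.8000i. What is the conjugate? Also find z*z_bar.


z_bar = -1.1000 + 16.8000i
z*z_bar = (-1.1)^2 + (-16.8)^2 = 1.21 + 282.24 = 283.45

z_bar = -1.1000 + 16.8000i, z*z_bar = 283.45


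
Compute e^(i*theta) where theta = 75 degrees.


cos(75°) = 0.2588
sin(75°) = 0.9659

e^(i*75°) = 0.2588 + 0.9659i


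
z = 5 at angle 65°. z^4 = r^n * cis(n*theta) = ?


r^4 = 5^4 = 625
n*theta = 4*65° = 260° = 260° (mod 360)
a = 625*cos(260°) = -108.5301
b = 625*sin(260°) = -615.5048

625 cis(260°) = -108.5301 - 615.5048i


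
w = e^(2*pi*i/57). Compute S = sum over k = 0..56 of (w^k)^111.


The roots are w_k = w^k with w = e^(2*pi*i/57), and (w^k)^111 = (w^111)^k.
So S = 1 + u + u^2 + ... + u^(56) with u = w^111.
111 = 1*57 + 54, so 111 is not a multiple of 57: u = (w^57)^1 * w^54 = w^54 ≠ 1 (w is a primitive 57th root), while u^57 = (w^57)^111 = 1.
Geometric series: S = (1 - u^57)/(1 - u) = (1 - 1)/(1 - u) = 0

S = 0


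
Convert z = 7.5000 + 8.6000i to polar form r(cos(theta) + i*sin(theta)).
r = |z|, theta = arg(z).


r = sqrt(56.25+73.96) = sqrt(130.21) = 11.4110
theta = atan2(8.6, 7.5) = 48.9085 degrees

r = 11.4110, theta = 48.9085 degrees


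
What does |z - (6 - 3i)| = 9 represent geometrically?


|z - z0| = r is a circle with center z0 and radius r.
Center = (6, -3), radius = 9

Circle with center (6, -3) and radius 9


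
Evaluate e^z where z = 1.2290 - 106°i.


e^1.2290 = 3.4178
cos(-106°) = -0.27564
sin(-106°) = -0.96126
Real = 3.4178*(-0.27564) = -0.9421
Imag = 3.4178*(-0.96126) = -3.2854

-0.9421 - 3.2854i


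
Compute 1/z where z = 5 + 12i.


|z|^2 = 25+144 = 169
1/z = (5 - 12i)/169

1/z = 0.0296 - 0.0710i


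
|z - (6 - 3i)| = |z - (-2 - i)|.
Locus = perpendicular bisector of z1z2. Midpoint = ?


Equal distances means the locus is the perpendicular bisector of z1 and z2.
Midpoint = ((6+(-2))/2, (-3+(-1))/2) = (2.0000, -2.0000)

Perpendicular bisector through (2.0000, -2.0000)


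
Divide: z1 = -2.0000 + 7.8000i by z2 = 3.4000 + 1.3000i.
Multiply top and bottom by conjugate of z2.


Conjugate of z2 = 3.4000 - 1.3000i
Numerator: (-2.0000 + 7.8000i)(3.4000 - 1.3000i) = 3.3400 + 29.1200i
Denominator: 3.4^2 + 1.3^2 = 13.25
Result = (3.3400 + 29.1200i)/13.25

0.2521 + 2.1977i


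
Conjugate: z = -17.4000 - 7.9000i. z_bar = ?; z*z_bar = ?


z_bar = -17.4000 + 7.9000i
z*z_bar = (-17.4)^2 + (-7.9)^2 = 302.76 + 62.41 = 365.17

z_bar = -17.4000 + 7.9000i, z*z_bar = 365.17


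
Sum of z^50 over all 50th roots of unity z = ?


The roots are w_k = w^k with w = e^(2*pi*i/50), and (w^k)^50 = (w^50)^k.
So S = 1 + u + u^2 + ... + u^(49) with u = w^50.
50 = 1*50 + 0, so 50 is a multiple of 50 and u = (w^50)^1 = 1.
Every one of the 50 terms equals 1: S = 50

S = 50


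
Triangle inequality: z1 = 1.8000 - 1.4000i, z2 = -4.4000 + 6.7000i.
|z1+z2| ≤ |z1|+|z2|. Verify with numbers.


|z1| = sqrt(1.8^2 + (-1.4)^2) = sqrt(5.2) = 2.2804
|z2| = sqrt((-4.4)^2 + 6.7^2) = sqrt(64.25) = 8.0156
z1+z2 = -2.6000 + 5.3000i
|z1+z2| = sqrt(34.85) = 5.9034
|z1|+|z2| = 2.2804 + 8.0156 = 10.2960

|z1+z2| = 5.9034 ≤ |z1|+|z2| = 10.2960 (verified)


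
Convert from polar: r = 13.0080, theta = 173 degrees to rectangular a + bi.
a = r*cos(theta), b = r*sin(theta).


a = 13.0080*cos(173°) = 13.0080*(-0.992546) = -12.9110
b = 13.0080*sin(173°) = 13.0080*0.12187 = 1.5853

-12.9110 + 1.5853i


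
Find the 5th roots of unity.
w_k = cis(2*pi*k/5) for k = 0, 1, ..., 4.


The 5th roots of unity are cis(360k/5°) for k=0..4
Angle step = 360/5 = 72°
Primitive root: cis(72°)
Primitive root = 0.3090 + 0.9511i

5 roots at angles: 0°, 72°, 144°, 216°, 288°


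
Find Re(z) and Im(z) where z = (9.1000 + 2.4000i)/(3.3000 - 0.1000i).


Multiply by conjugate: (9.1000 + 2.4000i)(3.3000 + 0.1000i) / (3.3^2 + (-0.1)^2)
Numerator real = 9.1*3.3 + 2.4*(-0.1) = 29.79
Numerator imag = 2.4*3.3 - 9.1*(-0.1) = 8.83
Denominator = 10.9
Re(z) = 29.79/10.9 = 2.7330
Im(z) = 8.83/10.9 = 0.8101

Re(z) = 2.7330, Im(z) = 0.8101


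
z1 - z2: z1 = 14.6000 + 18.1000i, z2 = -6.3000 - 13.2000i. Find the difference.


Real: 14.6 + 6.3 = 20.9
Imag: 18.1 + 13.2 = 31.3

20.9000 + 31.3000i


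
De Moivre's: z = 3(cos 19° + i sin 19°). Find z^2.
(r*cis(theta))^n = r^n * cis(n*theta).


r^2 = 3^2 = 9
n*theta = 2*19° = 38° = 38° (mod 360)
a = 9*cos(38°) = 7.0921
b = 9*sin(38°) = 5.5410

9 cis(38°) = 7.0921 + 5.5410i


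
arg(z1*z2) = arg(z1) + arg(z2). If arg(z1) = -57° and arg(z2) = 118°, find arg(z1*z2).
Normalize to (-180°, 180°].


arg(z1*z2) = -57° + 118° = 61°
Normalized to (-180°, 180°]: 61°

61°


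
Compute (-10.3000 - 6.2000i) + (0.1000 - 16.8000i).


Real: -10.3 + 0.1 = -10.2
Imag: -6.2 - 16.8 = -23

-10.2000 - 23.0000i


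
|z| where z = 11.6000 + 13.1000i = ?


|z| = sqrt(11.6^2 + 13.1^2) = sqrt(134.56 + 171.61) = sqrt(306.17) = 17.4977

|z| = 17.4977


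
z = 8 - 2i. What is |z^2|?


|z| = sqrt(64+4) = sqrt(68) = 8.2462
|z^2| = |z|^2 = (sqrt(68))^2 = 68

|z^2| = 68


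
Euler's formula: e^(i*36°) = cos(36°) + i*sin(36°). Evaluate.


cos(36°) = 0.8090
sin(36°) = 0.5878

e^(i*36°) = 0.8090 + 0.5878i


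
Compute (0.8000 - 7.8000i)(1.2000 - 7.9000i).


Real = 0.8*1.2 - (-7.8)*(-7.9) = 0.96 - 61.62 = -60.66
Imag = 0.8*(-7.9) + 1.2*(-7.8) = -6.32 - (9.36) = -15.68

-60.6600 - 15.6800i


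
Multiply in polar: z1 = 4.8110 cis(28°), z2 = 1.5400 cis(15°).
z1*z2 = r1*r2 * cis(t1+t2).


r = 4.8110 * 1.5400 = 7.4089
theta = 28° + 15° = 43° = 43° (mod 360)

7.4089 cis(43°)


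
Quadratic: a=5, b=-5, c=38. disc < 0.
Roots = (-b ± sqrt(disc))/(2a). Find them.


disc = (-5)^2 - 4*5*38 = 25 - 760 = -735
sqrt(|disc|) = sqrt(735) = 27.1109
Real part = 5/(2*5) = 0.5000
Imag part = 27.1109/(2*5) = 2.7111

0.5000 ± 2.7111i


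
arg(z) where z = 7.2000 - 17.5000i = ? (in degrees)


Re = 7.2, Im = -17.5
arg = atan2(-17.5, 7.2) = -67.6363 degrees

arg(z) = -67.6363 degrees


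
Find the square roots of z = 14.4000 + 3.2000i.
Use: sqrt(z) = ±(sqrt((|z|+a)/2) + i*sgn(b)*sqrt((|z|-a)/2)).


|z| = sqrt(207.36+10.24) = 14.7513
sqrt((|z|+a)/2) = sqrt((14.7513+14.4)/2) = sqrt(14.5756) = 3.8178
sqrt((|z|-a)/2) = sqrt((14.7513-14.4)/2) = sqrt(0.1756) = 0.4191

±(3.8178 + 0.4191i) i.e. 3.8178 + 0.4191i and -3.8178 - 0.4191i


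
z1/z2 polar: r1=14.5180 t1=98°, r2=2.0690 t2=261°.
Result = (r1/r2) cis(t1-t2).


r = 14.5180 / 2.0690 = 7.0169
theta = 98° - 261° = -163° = 197° (mod 360)

7.0169 cis(197°)


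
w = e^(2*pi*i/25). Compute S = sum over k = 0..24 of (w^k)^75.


The roots are w_k = w^k with w = e^(2*pi*i/25), and (w^k)^75 = (w^75)^k.
So S = 1 + u + u^2 + ... + u^(24) with u = w^75.
75 = 3*25 + 0, so 75 is a multiple of 25 and u = (w^25)^3 = 1.
Every one of the 25 terms equals 1: S = 25

S = 25


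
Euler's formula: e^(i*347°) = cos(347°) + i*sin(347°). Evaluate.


cos(347°) = 0.9744
sin(347°) = -0.2250

e^(i*347°) = 0.9744 - 0.2250i


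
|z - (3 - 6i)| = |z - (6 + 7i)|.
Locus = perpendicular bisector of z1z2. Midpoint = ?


Equal distances means the locus is the perpendicular bisector of z1 and z2.
Midpoint = ((3+6)/2, (-6+7)/2) = (4.5000, 0.5000)

Perpendicular bisector through (4.5000, 0.5000)


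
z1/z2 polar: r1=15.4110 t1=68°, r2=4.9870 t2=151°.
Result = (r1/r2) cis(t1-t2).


r = 15.4110 / 4.9870 = 3.0902
theta = 68° - 151° = -83° = 277° (mod 360)

3.0902 cis(277°)


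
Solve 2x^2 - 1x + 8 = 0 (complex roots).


disc = (-1)^2 - 4*2*8 = 1 - 64 = -63
sqrt(|disc|) = sqrt(63) = 7.9373
Real part = 1/(2*2) = 0.2500
Imag part = 7.9373/(2*2) = 1.9843

0.2500 ± 1.9843i


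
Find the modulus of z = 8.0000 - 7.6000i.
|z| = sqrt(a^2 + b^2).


|z| = sqrt(8^2 + (-7.6)^2) = sqrt(64 + 57.76) = sqrt(121.76) = 11.0345

|z| = 11.0345


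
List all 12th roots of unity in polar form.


The 12th roots of unity are cis(360k/12°) for k=0..11
Angle step = 360/12 = 30°
Primitive root: cis(30°)
Primitive root = 0.8660 + 0.5000i

12 roots at angles: 0°, 30°, 60°, 90°, 120°, 150°, 180°, 210°, 240°, 270°, 300°, 330°


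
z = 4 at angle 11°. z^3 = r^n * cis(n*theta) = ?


r^3 = 4^3 = 64
n*theta = 3*11° = 33° = 33° (mod 360)
a = 64*cos(33°) = 53.6749
b = 64*sin(33°) = 34.8569

64 cis(33°) = 53.6749 + 34.8569i


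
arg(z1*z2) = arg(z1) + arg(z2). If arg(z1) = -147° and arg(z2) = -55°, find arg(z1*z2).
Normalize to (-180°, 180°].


arg(z1*z2) = -147° - 55° = -202°
Normalized to (-180°, 180°]: 158°

158°


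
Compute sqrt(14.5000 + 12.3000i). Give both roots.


|z| = sqrt(210.25+151.29) = 19.0142
sqrt((|z|+a)/2) = sqrt((19.0142+14.5)/2) = sqrt(16.7571) = 4.0935
sqrt((|z|-a)/2) = sqrt((19.0142-14.5)/2) = sqrt(2.2571) = 1.5024

±(4.0935 + 1.5024i) i.e. 4.0935 + 1.5024i and -4.0935 - 1.5024i


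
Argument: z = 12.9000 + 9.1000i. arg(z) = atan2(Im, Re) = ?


Re = 12.9, Im = 9.1
arg = atan2(9.1, 12.9) = 35.2002 degrees

arg(z) = 35.2002 degrees


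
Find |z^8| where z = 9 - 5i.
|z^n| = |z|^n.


|z| = sqrt(81+25) = sqrt(106) = 10.2956
|z^8| = |z|^8 = (sqrt(106))^8 = 106^4 = 126247696

|z^8| = 126247696


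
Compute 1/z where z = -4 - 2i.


|z|^2 = 16+4 = 20
1/z = (-4 + 2i)/20

1/z = -0.2000 + 0.1000i


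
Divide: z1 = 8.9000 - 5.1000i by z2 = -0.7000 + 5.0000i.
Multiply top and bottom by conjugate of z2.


Conjugate of z2 = -0.7000 - 5.0000i
Numerator: (8.9000 - 5.1000i)(-0.7000 - 5.0000i) = -31.7300 - 40.9300i
Denominator: (-0.7)^2 + 5^2 = 25.49
Result = (-31.7300 - 40.9300i)/25.49

-1.2448 - 1.6057i


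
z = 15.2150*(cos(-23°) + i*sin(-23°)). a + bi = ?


a = 15.2150*cos(-23°) = 15.2150*0.920505 = 14.0055
b = 15.2150*sin(-23°) = 15.2150*(-0.39073) = -5.9450

14.0055 - 5.9450i


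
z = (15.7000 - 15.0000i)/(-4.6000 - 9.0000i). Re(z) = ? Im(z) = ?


Multiply by conjugate: (15.7000 - 15.0000i)(-4.6000 + 9.0000i) / ((-4.6)^2 + (-9)^2)
Numerator real = 15.7*(-4.6) - (15)*(-9) = 62.78
Numerator imag = -15*(-4.6) - 15.7*(-9) = 210.3
Denominator = 102.16
Re(z) = 62.78/102.16 = 0.6145
Im(z) = 210.3/102.16 = 2.0585

Re(z) = 0.6145, Im(z) = 2.0585


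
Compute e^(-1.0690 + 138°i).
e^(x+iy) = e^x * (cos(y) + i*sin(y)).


e^-1.0690 = 0.34335
cos(138°) = -0.74314
sin(138°) = 0.6691
Real = 0.34335*(-0.74314) = -0.2552
Imag = 0.34335*0.6691 = 0.2297

-0.2552 + 0.2297i


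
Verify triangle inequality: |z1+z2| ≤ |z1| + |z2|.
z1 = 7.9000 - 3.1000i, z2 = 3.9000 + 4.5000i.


|z1| = sqrt(7.9^2 + (-3.1)^2) = sqrt(72.02) = 8.4865
|z2| = sqrt(3.9^2 + 4.5^2) = sqrt(35.46) = 5.9548
z1+z2 = 11.8000 + 1.4000i
|z1+z2| = sqrt(141.2) = 11.8828
|z1|+|z2| = 8.4865 + 5.9548 = 14.4413

|z1+z2| = 11.8828 ≤ |z1|+|z2| = 14.4413 (verified)


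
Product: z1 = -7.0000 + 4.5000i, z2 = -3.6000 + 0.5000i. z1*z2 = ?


Real = -7*(-3.6) - 4.5*0.5 = 25.2 - 2.25 = 22.95
Imag = -7*0.5 - (3.6)*4.5 = -3.5 - (16.2) = -19.7

22.9500 - 19.7000i


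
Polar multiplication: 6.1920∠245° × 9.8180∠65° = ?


r = 6.1920 * 9.8180 = 60.7931
theta = 245° + 65° = 310° = 310° (mod 360)

60.7931 cis(310°)


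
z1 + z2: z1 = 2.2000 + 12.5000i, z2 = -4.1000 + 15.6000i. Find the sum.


Real: 2.2 - 4.1 = -1.9
Imag: 12.5 + 15.6 = 28.1

-1.9000 + 28.1000i


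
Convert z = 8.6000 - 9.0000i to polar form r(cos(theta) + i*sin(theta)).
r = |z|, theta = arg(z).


r = sqrt(73.96+81) = sqrt(154.96) = 12.4483
theta = atan2(-9, 8.6) = -46.3020 degrees

r = 12.4483, theta = -46.3020 degrees


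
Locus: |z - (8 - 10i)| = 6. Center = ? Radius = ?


|z - z0| = r is a circle with center z0 and radius r.
Center = (8, -10), radius = 6

Circle with center (8, -10) and radius 6


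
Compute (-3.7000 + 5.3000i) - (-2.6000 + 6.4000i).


Real: -3.7 + 2.6 = -1.1
Imag: 5.3 - 6.4 = -1.1

-1.1000 - 1.1000i


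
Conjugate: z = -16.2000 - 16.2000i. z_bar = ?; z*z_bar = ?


z_bar = -16.2000 + 16.2000i
z*z_bar = (-16.2)^2 + (-16.2)^2 = 262.44 + 262.44 = 524.88

z_bar = -16.2000 + 16.2000i, z*z_bar = 524.88


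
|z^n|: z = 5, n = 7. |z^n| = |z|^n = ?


|z| = sqrt(25+0) = sqrt(25) = 5
|z^7| = |z|^7 = 5^7 = 78125

|z^7| = 78125


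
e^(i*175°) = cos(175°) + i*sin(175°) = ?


cos(175°) = -0.9962
sin(175°) = 0.0872

e^(i*175°) = -0.9962 + 0.0872i


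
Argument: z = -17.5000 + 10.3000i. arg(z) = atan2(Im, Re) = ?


Re = -17.5, Im = 10.3
arg = atan2(10.3, -17.5) = 149.5201 degrees

arg(z) = 149.5201 degrees


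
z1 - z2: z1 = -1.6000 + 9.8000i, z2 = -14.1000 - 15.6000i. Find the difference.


Real: -1.6 + 14.1 = 12.5
Imag: 9.8 + 15.6 = 25.4

12.5000 + 25.4000i


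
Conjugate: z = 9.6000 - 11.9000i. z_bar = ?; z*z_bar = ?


z_bar = 9.6000 + 11.9000i
z*z_bar = 9.6^2 + (-11.9)^2 = 92.16 + 141.61 = 233.77

z_bar = 9.6000 + 11.9000i, z*z_bar = 233.77


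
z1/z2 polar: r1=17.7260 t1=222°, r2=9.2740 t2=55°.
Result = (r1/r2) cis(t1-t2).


r = 17.7260 / 9.2740 = 1.9114
theta = 222° - 55° = 167° = 167° (mod 360)

1.9114 cis(167°)


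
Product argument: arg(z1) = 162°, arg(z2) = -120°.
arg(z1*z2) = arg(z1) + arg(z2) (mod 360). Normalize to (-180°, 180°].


arg(z1*z2) = 162° - 120° = 42°
Normalized to (-180°, 180°]: 42°

42°


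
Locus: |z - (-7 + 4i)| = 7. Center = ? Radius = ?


|z - z0| = r is a circle with center z0 and radius r.
Center = (-7, 4), radius = 7

Circle with center (-7, 4) and radius 7


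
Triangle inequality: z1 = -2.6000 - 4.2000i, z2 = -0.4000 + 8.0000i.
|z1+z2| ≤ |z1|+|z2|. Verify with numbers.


|z1| = sqrt((-2.6)^2 + (-4.2)^2) = sqrt(24.4) = 4.9396
|z2| = sqrt((-0.4)^2 + 8^2) = sqrt(64.16) = 8.0100
z1+z2 = -3.0000 + 3.8000i
|z1+z2| = sqrt(23.44) = 4.8415
|z1|+|z2| = 4.9396 + 8.0100 = 12.9496

|z1+z2| = 4.8415 ≤ |z1|+|z2| = 12.9496 (verified)


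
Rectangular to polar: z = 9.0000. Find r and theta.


r = sqrt(81+0) = sqrt(81) = 9.0000
theta = atan2(0, 9) = 0 degrees

r = 9.0000, theta = 0 degrees


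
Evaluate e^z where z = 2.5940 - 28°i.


e^2.5940 = 13.3832
cos(-28°) = 0.88295
sin(-28°) = -0.46947
Real = 13.3832*0.88295 = 11.8167
Imag = 13.3832*(-0.46947) = -6.2830

11.8167 - 6.2830i


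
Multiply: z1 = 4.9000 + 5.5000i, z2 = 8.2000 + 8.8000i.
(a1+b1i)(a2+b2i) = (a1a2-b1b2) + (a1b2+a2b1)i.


Real = 4.9*8.2 - 5.5*8.8 = 40.18 - 48.4 = -8.22
Imag = 4.9*8.8 + 8.2*5.5 = 43.12 + 45.1 = 88.22

-8.2200 + 88.2200i


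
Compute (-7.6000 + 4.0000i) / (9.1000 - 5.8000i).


Conjugate of z2 = 9.1000 + 5.8000i
Numerator: (-7.6000 + 4.0000i)(9.1000 + 5.8000i) = -92.3600 - 7.6800i
Denominator: 9.1^2 + (-5.8)^2 = 116.45
Result = (-92.3600 - 7.6800i)/116.45

-0.7931 - 0.0660i


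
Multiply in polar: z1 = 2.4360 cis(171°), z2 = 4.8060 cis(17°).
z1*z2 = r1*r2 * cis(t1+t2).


r = 2.4360 * 4.8060 = 11.7074
theta = 171° + 17° = 188° = 188° (mod 360)

11.7074 cis(188°)


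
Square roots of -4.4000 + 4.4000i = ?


|z| = sqrt(19.36+19.36) = 6.2225
sqrt((|z|+a)/2) = sqrt((6.2225+(-4.4))/2) = sqrt(0.9113) = 0.9546
sqrt((|z|-a)/2) = sqrt((6.2225-(-4.4))/2) = sqrt(5.3113) = 2.3046

±(0.9546 + 2.3046i) i.e. 0.9546 + 2.3046i and -0.9546 - 2.3046i


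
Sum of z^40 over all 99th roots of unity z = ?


The roots are w_k = w^k with w = e^(2*pi*i/99), and (w^k)^40 = (w^40)^k.
So S = 1 + u + u^2 + ... + u^(98) with u = w^40.
40 = 0*99 + 40, so 40 is not a multiple of 99: u = w^40 ≠ 1 (w is a primitive 99th root), while u^99 = (w^99)^40 = 1.
Geometric series: S = (1 - u^99)/(1 - u) = (1 - 1)/(1 - u) = 0

S = 0


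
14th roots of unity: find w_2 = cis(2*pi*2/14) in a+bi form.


Angle = 360*2/14 = 51.4286°
a = cos(51.4286°) = 0.6235
b = sin(51.4286°) = 0.7818

0.6235 + 0.7818i


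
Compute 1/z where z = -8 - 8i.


|z|^2 = 64+64 = 128
1/z = (-8 + 8i)/128

1/z = -0.0625 + 0.0625i


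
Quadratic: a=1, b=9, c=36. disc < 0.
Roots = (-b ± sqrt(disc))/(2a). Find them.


disc = 9^2 - 4*1*36 = 81 - 144 = -63
sqrt(|disc|) = sqrt(63) = 7.9373
Real part = -9/(2*1) = -4.5000
Imag part = 7.9373/(2*1) = 3.9686

-4.5000 ± 3.9686i


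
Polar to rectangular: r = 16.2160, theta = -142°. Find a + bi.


a = 16.2160*cos(-142°) = 16.2160*(-0.78801) = -12.7784
b = 16.2160*sin(-142°) = 16.2160*(-0.615661) = -9.9836

-12.7784 - 9.9836i


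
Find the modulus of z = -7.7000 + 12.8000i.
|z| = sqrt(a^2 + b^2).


|z| = sqrt((-7.7)^2 + 12.8^2) = sqrt(59.29 + 163.84) = sqrt(223.13) = 14.9375

|z| = 14.9375


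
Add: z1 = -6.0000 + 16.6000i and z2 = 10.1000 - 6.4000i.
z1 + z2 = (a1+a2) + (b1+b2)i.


Real: -6 + 10.1 = 4.1
Imag: 16.6 - 6.4 = 10.2

4.1000 + 10.2000i


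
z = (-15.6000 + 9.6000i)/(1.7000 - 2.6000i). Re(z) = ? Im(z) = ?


Multiply by conjugate: (-15.6000 + 9.6000i)(1.7000 + 2.6000i) / (1.7^2 + (-2.6)^2)
Numerator real = -15.6*1.7 + 9.6*(-2.6) = -51.48
Numerator imag = 9.6*1.7 - (-15.6)*(-2.6) = -24.24
Denominator = 9.65
Re(z) = -51.48/9.65 = -5.3347
Im(z) = -24.24/9.65 = -2.5119

Re(z) = -5.3347, Im(z) = -2.5119


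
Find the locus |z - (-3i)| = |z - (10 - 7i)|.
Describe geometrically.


Equal distances means the locus is the perpendicular bisector of z1 and z2.
Midpoint = ((0+10)/2, (-3+(-7))/2) = (5.0000, -5.0000)

Perpendicular bisector through (5.0000, -5.0000)


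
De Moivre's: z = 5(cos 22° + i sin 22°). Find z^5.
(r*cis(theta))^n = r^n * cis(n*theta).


r^5 = 5^5 = 3125
n*theta = 5*22° = 110° = 110° (mod 360)
a = 3125*cos(110°) = -1068.8129
b = 3125*sin(110°) = 2936.5394

3125 cis(110°) = -1068.8129 + 2936.5394i


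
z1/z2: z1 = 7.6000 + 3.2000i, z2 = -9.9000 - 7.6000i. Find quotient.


Conjugate of z2 = -9.9000 + 7.6000i
Numerator: (7.6000 + 3.2000i)(-9.9000 + 7.6000i) = -99.5600 + 26.0800i
Denominator: (-9.9)^2 + (-7.6)^2 = 155.77
Result = (-99.5600 + 26.0800i)/155.77

-0.6391 + 0.1674i


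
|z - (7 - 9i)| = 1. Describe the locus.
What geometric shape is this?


|z - z0| = r is a circle with center z0 and radius r.
Center = (7, -9), radius = 1

Circle with center (7, -9) and radius 1


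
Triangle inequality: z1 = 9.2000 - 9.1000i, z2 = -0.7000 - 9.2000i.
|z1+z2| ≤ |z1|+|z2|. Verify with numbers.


|z1| = sqrt(9.2^2 + (-9.1)^2) = sqrt(167.45) = 12.9402
|z2| = sqrt((-0.7)^2 + (-9.2)^2) = sqrt(85.13) = 9.2266
z1+z2 = 8.5000 - 18.3000i
|z1+z2| = sqrt(407.14) = 20.1777
|z1|+|z2| = 12.9402 + 9.2266 = 22.1668

|z1+z2| = 20.1777 ≤ |z1|+|z2| = 22.1668 (verified)


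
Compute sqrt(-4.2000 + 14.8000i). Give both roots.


|z| = sqrt(17.64+219.04) = 15.3844
sqrt((|z|+a)/2) = sqrt((15.3844+(-4.2))/2) = sqrt(5.5922) = 2.3648
sqrt((|z|-a)/2) = sqrt((15.3844-(-4.2))/2) = sqrt(9.7922) = 3.1292

±(2.3648 + 3.1292i) i.e. 2.3648 + 3.1292i and -2.3648 - 3.1292i


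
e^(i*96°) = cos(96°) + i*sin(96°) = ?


cos(96°) = -0.1045
sin(96°) = 0.9945

e^(i*96°) = -0.1045 + 0.9945i


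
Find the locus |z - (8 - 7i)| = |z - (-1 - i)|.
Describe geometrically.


Equal distances means the locus is the perpendicular bisector of z1 and z2.
Midpoint = ((8+(-1))/2, (-7+(-1))/2) = (3.5000, -4.0000)

Perpendicular bisector through (3.5000, -4.0000)


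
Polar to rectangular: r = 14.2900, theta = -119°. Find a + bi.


a = 14.2900*cos(-119°) = 14.2900*(-0.48481) = -6.9279
b = 14.2900*sin(-119°) = 14.2900*(-0.87462) = -12.4983

-6.9279 - 12.4983i


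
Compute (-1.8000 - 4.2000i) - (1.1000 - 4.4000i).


Real: -1.8 - 1.1 = -2.9
Imag: -4.2 + 4.4 = 0.2

-2.9000 + 0.2000i


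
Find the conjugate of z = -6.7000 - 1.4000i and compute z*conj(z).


z_bar = -6.7000 + 1.4000i
z*z_bar = (-6.7)^2 + (-1.4)^2 = 44.89 + 1.96 = 46.85

z_bar = -6.7000 + 1.4000i, z*z_bar = 46.85


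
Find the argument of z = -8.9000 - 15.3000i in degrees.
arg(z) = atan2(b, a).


Re = -8.9, Im = -15.3
arg = atan2(-15.3, -8.9) = -120.1865 degrees

arg(z) = -120.1865 degrees


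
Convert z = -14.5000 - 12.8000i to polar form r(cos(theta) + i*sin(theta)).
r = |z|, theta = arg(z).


r = sqrt(210.25+163.84) = sqrt(374.09) = 19.3414
theta = atan2(-12.8, -14.5) = -138.5633 degrees

r = 19.3414, theta = -138.5633 degrees


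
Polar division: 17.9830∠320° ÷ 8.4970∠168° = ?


r = 17.9830 / 8.4970 = 2.1164
theta = 320° - 168° = 152° = 152° (mod 360)

2.1164 cis(152°)


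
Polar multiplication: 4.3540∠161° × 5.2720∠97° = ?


r = 4.3540 * 5.2720 = 22.9543
theta = 161° + 97° = 258° = 258° (mod 360)

22.9543 cis(258°)


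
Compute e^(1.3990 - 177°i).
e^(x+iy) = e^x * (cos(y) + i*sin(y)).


e^1.3990 = 4.05115
cos(-177°) = -0.99863
sin(-177°) = -0.05234
Real = 4.05115*(-0.99863) = -4.0456
Imag = 4.05115*(-0.05234) = -0.2120

-4.0456 - 0.2120i


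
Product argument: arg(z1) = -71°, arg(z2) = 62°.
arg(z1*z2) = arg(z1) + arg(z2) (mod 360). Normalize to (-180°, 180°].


arg(z1*z2) = -71° + 62° = -9°
Normalized to (-180°, 180°]: -9°

-9°


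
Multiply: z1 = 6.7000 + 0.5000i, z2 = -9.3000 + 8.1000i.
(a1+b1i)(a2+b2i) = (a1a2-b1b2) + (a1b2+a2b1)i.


Real = 6.7*(-9.3) - 0.5*8.1 = -62.31 - 4.05 = -66.36
Imag = 6.7*8.1 - (9.3)*0.5 = 54.27 - (4.65) = 49.62

-66.3600 + 49.6200i


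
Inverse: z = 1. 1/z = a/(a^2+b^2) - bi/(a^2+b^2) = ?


|z|^2 = 1+0 = 1
1/z = (1 - 0i)/1

1/z = 1.0000 + 0i


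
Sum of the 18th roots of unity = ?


The sum of all 18th roots of unity is 0.
Geometric series: (1 - w^18)/(1 - w) = (1-1)/(1-w) = 0 since w^18 = 1, w ≠ 1.
Alternatively: coefficient of z^17 in z^18 - 1 is 0.

0


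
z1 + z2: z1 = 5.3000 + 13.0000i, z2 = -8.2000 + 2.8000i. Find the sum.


Real: 5.3 - 8.2 = -2.9
Imag: 13 + 2.8 = 15.8

-2.9000 + 15.8000i


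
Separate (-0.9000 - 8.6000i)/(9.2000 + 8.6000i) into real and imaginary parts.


Multiply by conjugate: (-0.9000 - 8.6000i)(9.2000 - 8.6000i) / (9.2^2 + 8.6^2)
Numerator real = -0.9*9.2 - (8.6)*8.6 = -82.24
Numerator imag = -8.6*9.2 - (-0.9)*8.6 = -71.38
Denominator = 158.6
Re(z) = -82.24/158.6 = -0.5185
Im(z) = -71.38/158.6 = -0.4501

Re(z) = -0.5185, Im(z) = -0.4501


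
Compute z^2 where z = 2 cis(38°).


r^2 = 2^2 = 4
n*theta = 2*38° = 76° = 76° (mod 360)
a = 4*cos(76°) = 0.9677
b = 4*sin(76°) = 3.8812

4 cis(76°) = 0.9677 + 3.8812i


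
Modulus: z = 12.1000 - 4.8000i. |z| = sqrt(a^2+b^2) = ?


|z| = sqrt(12.1^2 + (-4.8)^2) = sqrt(146.41 + 23.04) = sqrt(169.45) = 13.0173

|z| = 13.0173


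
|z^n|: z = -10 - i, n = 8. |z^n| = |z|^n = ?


|z| = sqrt(100+1) = sqrt(101) = 10.0499
|z^8| = |z|^8 = (sqrt(101))^8 = 101^4 = 104060401

|z^8| = 104060401


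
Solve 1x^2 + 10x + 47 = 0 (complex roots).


disc = 10^2 - 4*1*47 = 100 - 188 = -88
sqrt(|disc|) = sqrt(88) = 9.3808
Real part = -10/(2*1) = -5.0000
Imag part = 9.3808/(2*1) = 4.6904

-5.0000 ± 4.6904i


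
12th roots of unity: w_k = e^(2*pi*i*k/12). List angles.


The 12th roots of unity are cis(360k/12°) for k=0..11
Angle step = 360/12 = 30°
Primitive root: cis(30°)
Primitive root = 0.8660 + 0.5000i

12 roots at angles: 0°, 30°, 60°, 90°, 120°, 150°, 180°, 210°, 240°, 270°, 300°, 330°


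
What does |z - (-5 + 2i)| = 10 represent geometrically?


|z - z0| = r is a circle with center z0 and radius r.
Center = (-5, 2), radius = 10

Circle with center (-5, 2) and radius 10


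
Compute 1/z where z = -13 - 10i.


|z|^2 = 169+100 = 269
1/z = (-13 + 10i)/269

1/z = -0.0483 + 0.0372i


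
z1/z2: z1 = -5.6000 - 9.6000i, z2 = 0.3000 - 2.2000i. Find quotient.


Conjugate of z2 = 0.3000 + 2.2000i
Numerator: (-5.6000 - 9.6000i)(0.3000 + 2.2000i) = 19.4400 - 15.2000i
Denominator: 0.3^2 + (-2.2)^2 = 4.93
Result = (19.4400 - 15.2000i)/4.93

3.9432 - 3.0832i


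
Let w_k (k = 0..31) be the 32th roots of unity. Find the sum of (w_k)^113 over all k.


The roots are w_k = w^k with w = e^(2*pi*i/32), and (w^k)^113 = (w^113)^k.
So S = 1 + u + u^2 + ... + u^(31) with u = w^113.
113 = 3*32 + 17, so 113 is not a multiple of 32: u = (w^32)^3 * w^17 = w^17 ≠ 1 (w is a primitive 32th root), while u^32 = (w^32)^113 = 1.
Geometric series: S = (1 - u^32)/(1 - u) = (1 - 1)/(1 - u) = 0

S = 0


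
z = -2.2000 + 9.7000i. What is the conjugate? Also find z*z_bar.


z_bar = -2.2000 - 9.7000i
z*z_bar = (-2.2)^2 + 9.7^2 = 4.84 + 94.09 = 98.93

z_bar = -2.2000 - 9.7000i, z*z_bar = 98.93


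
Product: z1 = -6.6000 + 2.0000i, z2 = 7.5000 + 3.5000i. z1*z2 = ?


Real = -6.6*7.5 - 2*3.5 = -49.5 - 7 = -56.5
Imag = -6.6*3.5 + 7.5*2 = -23.1 + 15 = -8.1

-56.5000 - 8.1000i


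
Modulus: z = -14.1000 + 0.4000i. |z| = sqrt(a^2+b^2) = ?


|z| = sqrt((-14.1)^2 + 0.4^2) = sqrt(198.81 + 0.16) = sqrt(198.97) = 14.1057

|z| = 14.1057


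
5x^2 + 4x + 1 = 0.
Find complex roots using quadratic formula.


disc = 4^2 - 4*5*1 = 16 - 20 = -4
sqrt(|disc|) = sqrt(4) = 2.0000
Real part = -4/(2*5) = -0.4000
Imag part = 2.0000/(2*5) = 0.2000

-0.4000 ± 0.2000i


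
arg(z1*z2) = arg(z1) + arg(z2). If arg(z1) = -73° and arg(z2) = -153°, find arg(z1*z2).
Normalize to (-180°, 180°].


arg(z1*z2) = -73° - 153° = -226°
Normalized to (-180°, 180°]: 134°

134°


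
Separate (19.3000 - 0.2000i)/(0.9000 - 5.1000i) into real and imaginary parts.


Multiply by conjugate: (19.3000 - 0.2000i)(0.9000 + 5.1000i) / (0.9^2 + (-5.1)^2)
Numerator real = 19.3*0.9 - (0.2)*(-5.1) = 18.39
Numerator imag = -0.2*0.9 - 19.3*(-5.1) = 98.25
Denominator = 26.82
Re(z) = 18.39/26.82 = 0.6857
Im(z) = 98.25/26.82 = 3.6633

Re(z) = 0.6857, Im(z) = 3.6633
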